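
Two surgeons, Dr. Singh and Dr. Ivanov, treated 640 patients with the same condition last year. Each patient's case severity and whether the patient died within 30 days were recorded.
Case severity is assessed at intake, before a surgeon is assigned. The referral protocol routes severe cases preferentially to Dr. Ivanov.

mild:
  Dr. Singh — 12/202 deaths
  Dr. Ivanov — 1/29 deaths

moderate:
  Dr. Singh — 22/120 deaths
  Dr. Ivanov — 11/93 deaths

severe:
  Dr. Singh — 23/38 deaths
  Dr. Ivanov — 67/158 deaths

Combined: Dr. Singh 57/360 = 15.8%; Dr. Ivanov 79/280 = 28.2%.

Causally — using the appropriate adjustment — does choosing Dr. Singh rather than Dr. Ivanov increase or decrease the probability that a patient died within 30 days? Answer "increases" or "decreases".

increases

Since case severity is a pre-existing factor (not a product of the surgeon) and it affects the outcome on its own, it is a confounder. The stratified rates, not the pooled rate, identify the causal effect.
Within each level — mild: 5.9% vs 3.4%; moderate: 18.3% vs 11.8%; severe: 60.5% vs 42.4% — Dr. Ivanov is lower every time.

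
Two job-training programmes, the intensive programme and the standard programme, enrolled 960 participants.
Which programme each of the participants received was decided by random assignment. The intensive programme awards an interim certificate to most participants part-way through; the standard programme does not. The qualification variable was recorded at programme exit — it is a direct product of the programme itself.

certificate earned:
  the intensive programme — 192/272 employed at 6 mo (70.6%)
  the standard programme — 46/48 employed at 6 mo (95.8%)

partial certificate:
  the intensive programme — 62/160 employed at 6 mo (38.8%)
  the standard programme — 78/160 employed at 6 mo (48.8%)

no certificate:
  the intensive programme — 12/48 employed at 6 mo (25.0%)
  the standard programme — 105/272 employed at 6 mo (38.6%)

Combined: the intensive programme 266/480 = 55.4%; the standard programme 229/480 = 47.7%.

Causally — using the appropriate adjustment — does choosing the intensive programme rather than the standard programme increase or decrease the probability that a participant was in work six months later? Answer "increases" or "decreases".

increases

Qualification attained during the programme lies on the pathway programme → qualification attained during the programme → outcome, so adjusting for it blocks the indirect effect. For the total causal effect of programme, use the unadjusted pooled rates.
Pooled: the intensive programme 55.4% vs the standard programme 47.7%; the intensive programme is higher overall.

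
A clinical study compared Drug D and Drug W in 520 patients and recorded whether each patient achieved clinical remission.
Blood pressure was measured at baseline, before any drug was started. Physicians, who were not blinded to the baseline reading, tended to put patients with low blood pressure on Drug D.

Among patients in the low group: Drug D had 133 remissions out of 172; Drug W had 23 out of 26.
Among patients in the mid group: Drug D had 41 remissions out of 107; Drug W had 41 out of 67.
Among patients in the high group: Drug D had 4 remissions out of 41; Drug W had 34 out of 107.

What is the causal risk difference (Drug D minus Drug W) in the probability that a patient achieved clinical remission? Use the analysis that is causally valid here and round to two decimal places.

-0.18

Within every blood pressure level Drug W has the higher rate, yet pooled Drug D does — Simpson's reversal.
Blood pressure differs across drugs for reasons unrelated to any effect of the drug itself, and it separately predicts the outcome — a classic confounder. We must compare within blood pressure levels.
Adjusting over the population distribution of blood pressure: 0.381·(0.773−0.885) + 0.335·(0.383−0.612) + 0.285·(0.098−0.318) = -0.182.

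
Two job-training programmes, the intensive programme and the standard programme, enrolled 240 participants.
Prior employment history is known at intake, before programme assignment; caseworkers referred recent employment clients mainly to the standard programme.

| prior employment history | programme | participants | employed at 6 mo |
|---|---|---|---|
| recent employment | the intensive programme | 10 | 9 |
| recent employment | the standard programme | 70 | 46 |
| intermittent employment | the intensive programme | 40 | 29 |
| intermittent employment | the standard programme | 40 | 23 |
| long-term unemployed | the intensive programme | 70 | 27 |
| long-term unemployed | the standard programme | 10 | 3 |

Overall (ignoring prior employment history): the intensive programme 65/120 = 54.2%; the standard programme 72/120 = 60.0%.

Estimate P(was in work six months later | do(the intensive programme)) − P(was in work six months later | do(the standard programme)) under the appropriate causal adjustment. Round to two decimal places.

+0.16

Prior employment history satisfies the back-door criterion: it is not a descendant of the programme, and it blocks the spurious path from programme to outcome. Adjusting for it (i.e., using the within-prior employment history rates) gives the causal effect.
Adjusting over the population distribution of prior employment history: 0.333·(0.900−0.657) + 0.333·(0.725−0.575) + 0.333·(0.386−0.300) = +0.160.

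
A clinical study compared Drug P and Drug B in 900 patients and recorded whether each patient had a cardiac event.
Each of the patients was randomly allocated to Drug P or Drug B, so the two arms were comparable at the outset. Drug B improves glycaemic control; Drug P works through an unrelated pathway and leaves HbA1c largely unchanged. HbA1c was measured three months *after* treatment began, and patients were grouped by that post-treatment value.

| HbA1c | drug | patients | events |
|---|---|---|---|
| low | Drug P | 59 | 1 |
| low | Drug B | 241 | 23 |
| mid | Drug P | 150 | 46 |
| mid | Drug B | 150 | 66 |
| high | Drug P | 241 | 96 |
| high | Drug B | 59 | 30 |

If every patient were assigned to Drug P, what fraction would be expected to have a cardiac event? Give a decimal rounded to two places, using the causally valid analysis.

0.32

The HbA1c-specific comparison favours Drug P throughout, but the pooled figures favour Drug B. The question is whether to condition on HbA1c.
Because the drug influences HbA1c, HbA1c is a post-treatment mediator, not a confounder. Stratifying on it would bias the estimate; the causal effect is the crude pooled difference.
So P(outcome | do(Drug P)) is just the pooled rate for Drug P: 143/450 = 0.318.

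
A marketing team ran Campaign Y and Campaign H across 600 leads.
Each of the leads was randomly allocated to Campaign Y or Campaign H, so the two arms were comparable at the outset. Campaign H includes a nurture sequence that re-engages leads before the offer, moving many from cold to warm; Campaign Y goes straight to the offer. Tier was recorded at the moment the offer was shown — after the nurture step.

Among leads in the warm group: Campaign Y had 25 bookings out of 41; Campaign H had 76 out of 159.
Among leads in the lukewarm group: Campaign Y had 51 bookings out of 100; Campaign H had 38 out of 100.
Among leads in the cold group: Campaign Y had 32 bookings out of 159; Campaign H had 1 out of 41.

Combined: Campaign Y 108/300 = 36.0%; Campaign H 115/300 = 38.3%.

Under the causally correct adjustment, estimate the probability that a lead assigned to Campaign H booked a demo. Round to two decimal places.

0.38

Engagement tier lies on the pathway campaign → engagement tier → outcome, so adjusting for it blocks the indirect effect. For the total causal effect of campaign, use the unadjusted pooled rates.
So P(outcome | do(Campaign H)) is just the pooled rate for Campaign H: 115/300 = 0.383.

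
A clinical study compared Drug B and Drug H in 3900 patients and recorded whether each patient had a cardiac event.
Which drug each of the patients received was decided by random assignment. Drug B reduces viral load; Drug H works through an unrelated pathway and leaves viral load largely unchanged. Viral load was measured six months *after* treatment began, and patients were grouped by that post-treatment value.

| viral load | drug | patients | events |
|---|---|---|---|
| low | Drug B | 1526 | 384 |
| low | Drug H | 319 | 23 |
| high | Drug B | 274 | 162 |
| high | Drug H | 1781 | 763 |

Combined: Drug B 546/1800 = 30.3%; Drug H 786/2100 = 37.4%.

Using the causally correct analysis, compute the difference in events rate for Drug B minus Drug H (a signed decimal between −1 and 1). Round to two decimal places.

Viral load here is a post-treatment variable shaped by the drug; conditioning on it would introduce bias rather than remove it. The overall comparison is the causal one.
The causal difference is the pooled difference: 0.303 − 0.374 = -0.071.

-0.07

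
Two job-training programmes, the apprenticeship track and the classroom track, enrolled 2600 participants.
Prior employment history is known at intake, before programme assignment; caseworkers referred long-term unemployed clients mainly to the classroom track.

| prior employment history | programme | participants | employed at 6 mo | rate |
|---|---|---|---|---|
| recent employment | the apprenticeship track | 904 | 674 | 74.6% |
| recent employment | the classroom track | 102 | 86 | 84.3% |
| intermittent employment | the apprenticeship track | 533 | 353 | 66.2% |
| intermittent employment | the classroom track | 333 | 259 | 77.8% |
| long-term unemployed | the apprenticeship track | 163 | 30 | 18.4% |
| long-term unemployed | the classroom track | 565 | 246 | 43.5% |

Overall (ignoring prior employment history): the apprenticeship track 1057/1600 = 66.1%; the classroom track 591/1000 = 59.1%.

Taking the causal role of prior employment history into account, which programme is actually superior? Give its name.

The imbalance in prior employment history arose from how participants were allocated, not from anything the programme did; and prior employment history independently affects the outcome. The pooled gap is confounded — condition on prior employment history.
Within each level — recent employment: 74.6% vs 84.3%; intermittent employment: 66.2% vs 77.8%; long-term unemployed: 18.4% vs 43.5% — the classroom track is higher every time.

the classroom track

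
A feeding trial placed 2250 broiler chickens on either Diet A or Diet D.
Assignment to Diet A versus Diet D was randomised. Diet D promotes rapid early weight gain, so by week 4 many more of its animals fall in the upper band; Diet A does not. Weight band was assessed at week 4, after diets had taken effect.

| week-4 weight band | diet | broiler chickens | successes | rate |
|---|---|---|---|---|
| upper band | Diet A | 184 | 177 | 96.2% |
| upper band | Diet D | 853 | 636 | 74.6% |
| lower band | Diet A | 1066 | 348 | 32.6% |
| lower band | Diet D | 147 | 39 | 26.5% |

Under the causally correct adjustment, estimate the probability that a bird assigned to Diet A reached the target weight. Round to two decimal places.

Week-4 weight band is recorded after the diet and is itself shifted by it — it sits on the causal path from diet to outcome. Conditioning on a mediator would strip out part of the effect we want; the pooled comparison gives the total causal effect.
So P(outcome | do(Diet A)) is just the pooled rate for Diet A: 525/1250 = 0.420.

0.42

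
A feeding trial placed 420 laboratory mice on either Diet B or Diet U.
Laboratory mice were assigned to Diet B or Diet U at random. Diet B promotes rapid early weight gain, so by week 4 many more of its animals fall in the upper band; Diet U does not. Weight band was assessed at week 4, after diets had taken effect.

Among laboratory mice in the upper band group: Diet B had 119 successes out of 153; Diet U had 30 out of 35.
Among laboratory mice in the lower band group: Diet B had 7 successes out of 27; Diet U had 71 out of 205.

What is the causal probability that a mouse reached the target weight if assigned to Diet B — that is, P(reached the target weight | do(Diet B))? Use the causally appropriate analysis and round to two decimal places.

Week-4 weight band here is a post-treatment variable shaped by the diet; conditioning on it would introduce bias rather than remove it. The overall comparison is the causal one.
So P(outcome | do(Diet B)) is just the pooled rate for Diet B: 126/180 = 0.700.

0.70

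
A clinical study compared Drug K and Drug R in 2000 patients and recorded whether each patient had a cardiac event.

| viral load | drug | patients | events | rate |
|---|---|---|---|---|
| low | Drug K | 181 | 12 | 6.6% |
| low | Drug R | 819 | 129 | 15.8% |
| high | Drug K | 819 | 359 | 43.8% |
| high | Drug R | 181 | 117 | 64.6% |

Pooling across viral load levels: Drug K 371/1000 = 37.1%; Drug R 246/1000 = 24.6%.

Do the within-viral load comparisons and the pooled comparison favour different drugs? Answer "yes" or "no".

Within each viral load level (low 6.6% vs 15.8%; high 43.8% vs 64.6%), Drug K has the lower rate every time. Pooled: 37.1% vs 24.6% — Drug R has the lower rate overall. The two comparisons disagree.

yes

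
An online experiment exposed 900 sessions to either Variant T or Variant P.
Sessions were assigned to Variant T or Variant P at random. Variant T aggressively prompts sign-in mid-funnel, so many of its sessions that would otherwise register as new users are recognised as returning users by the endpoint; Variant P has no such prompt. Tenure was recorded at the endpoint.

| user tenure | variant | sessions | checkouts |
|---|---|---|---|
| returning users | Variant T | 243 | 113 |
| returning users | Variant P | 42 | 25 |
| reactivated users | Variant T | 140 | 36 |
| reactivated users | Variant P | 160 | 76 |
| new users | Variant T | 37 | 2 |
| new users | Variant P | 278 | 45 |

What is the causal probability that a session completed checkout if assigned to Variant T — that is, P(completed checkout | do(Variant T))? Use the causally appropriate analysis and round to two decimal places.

User tenure is downstream of the variant. One should not condition on a consequence of treatment, so the overall rates are the right comparison.
So P(outcome | do(Variant T)) is just the pooled rate for Variant T: 151/420 = 0.360.

0.36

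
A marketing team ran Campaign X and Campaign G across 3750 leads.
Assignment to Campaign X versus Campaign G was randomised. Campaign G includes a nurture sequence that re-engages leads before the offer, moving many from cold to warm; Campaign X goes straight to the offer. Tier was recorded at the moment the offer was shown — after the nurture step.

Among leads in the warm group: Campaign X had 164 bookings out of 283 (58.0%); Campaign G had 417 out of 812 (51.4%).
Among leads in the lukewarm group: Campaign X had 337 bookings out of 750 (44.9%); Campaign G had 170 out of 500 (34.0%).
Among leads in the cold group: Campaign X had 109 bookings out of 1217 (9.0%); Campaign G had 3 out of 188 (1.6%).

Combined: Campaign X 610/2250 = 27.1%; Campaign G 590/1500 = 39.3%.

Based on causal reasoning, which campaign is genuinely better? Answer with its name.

Engagement tier here is a post-treatment variable shaped by the campaign; conditioning on it would introduce bias rather than remove it. The overall comparison is the causal one.
Pooled: Campaign X 27.1% vs Campaign G 39.3%; Campaign G is higher overall.

Campaign G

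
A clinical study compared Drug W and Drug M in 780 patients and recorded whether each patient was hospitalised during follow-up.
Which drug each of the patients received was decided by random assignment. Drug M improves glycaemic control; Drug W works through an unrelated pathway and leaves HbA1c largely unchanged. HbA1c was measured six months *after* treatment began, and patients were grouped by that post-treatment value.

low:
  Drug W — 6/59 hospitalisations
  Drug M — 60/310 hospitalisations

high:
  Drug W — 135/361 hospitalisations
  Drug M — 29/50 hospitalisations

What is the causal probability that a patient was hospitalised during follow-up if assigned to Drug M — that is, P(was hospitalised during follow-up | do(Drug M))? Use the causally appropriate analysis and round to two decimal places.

Because the drug influences HbA1c, HbA1c is a post-treatment mediator, not a confounder. Stratifying on it would bias the estimate; the causal effect is the crude pooled difference.
So P(outcome | do(Drug M)) is just the pooled rate for Drug M: 89/360 = 0.247.

0.25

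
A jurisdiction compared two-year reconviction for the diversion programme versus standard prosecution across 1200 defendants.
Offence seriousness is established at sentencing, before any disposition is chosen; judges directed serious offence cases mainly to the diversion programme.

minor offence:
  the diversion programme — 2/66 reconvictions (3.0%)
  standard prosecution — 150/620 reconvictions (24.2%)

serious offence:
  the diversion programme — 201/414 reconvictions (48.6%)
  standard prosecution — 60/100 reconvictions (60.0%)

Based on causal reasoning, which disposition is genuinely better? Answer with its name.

the diversion programme

Within every offence seriousness level the diversion programme has the lower rate, yet pooled standard prosecution does — Simpson's reversal.
Nothing the disposition does changes offence seriousness; the imbalance is an allocation artefact. With offence seriousness also predicting the outcome, the pooled figure is confounded, and the within-stratum comparison is the causal one.
Within each level — minor offence: 3.0% vs 24.2%; serious offence: 48.6% vs 60.0% — the diversion programme is lower every time.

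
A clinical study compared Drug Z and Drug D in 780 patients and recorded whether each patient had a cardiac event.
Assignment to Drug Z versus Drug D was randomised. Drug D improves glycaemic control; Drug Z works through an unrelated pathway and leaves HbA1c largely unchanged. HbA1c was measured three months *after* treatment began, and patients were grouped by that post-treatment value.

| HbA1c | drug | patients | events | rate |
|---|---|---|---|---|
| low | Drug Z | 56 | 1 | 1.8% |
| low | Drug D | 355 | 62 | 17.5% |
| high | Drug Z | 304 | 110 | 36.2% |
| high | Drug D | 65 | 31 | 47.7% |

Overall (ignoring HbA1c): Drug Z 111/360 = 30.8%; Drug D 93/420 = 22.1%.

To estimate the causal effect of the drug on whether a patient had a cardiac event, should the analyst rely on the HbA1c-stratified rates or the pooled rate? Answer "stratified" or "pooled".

pooled

Drug Z is lower inside every HbA1c stratum but Drug D is lower in aggregate. Whether to stratify depends on how HbA1c relates to the drug.
Stratifying would compare drugs among patients the drugs themselves sorted into HbA1c groups — a form of selection on an intermediate. The unconditioned pooled rates give the total causal effect.
Pooled: Drug Z 30.8% vs Drug D 22.1%; Drug D is lower overall.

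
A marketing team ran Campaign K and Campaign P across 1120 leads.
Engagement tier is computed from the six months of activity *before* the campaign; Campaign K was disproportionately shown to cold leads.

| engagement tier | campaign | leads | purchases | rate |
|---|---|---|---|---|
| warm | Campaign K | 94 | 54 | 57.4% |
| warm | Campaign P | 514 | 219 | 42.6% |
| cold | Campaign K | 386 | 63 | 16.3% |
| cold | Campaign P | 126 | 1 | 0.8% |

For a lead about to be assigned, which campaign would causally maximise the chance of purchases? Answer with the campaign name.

Campaign K

Engagement tier differs across campaigns for reasons unrelated to any effect of the campaign itself, and it separately predicts the outcome — a classic confounder. We must compare within engagement tier levels.
Within each level — warm: 57.4% vs 42.6%; cold: 16.3% vs 0.8% — Campaign K is higher every time.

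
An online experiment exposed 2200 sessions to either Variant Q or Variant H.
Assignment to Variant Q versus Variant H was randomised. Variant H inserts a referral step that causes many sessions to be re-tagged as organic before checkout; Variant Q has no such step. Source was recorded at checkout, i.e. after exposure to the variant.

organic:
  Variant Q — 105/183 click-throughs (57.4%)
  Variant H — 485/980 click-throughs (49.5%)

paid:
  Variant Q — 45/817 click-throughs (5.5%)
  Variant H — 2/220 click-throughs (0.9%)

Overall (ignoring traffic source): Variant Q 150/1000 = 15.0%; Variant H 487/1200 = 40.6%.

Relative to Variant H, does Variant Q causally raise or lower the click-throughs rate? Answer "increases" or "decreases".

The distribution of traffic source is itself part of what the variant does — it is an intermediate outcome. Holding it fixed would remove that part of the effect; the total effect is the pooled difference.
Pooled: Variant Q 15.0% vs Variant H 40.6%; Variant H is higher overall.

decreases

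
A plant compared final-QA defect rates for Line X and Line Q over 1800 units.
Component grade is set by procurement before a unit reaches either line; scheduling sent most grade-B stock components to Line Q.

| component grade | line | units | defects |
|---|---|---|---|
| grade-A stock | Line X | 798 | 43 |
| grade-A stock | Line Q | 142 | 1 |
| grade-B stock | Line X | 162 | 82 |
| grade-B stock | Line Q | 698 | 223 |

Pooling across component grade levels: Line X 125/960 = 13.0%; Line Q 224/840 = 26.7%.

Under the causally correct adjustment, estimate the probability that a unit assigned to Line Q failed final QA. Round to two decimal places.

Since component grade is a pre-existing factor (not a product of the line) and it affects the outcome on its own, it is a confounder. The stratified rates, not the pooled rate, identify the causal effect.
Standardising Line Q to the population component grade mix: 0.522·1/142 + 0.478·223/698 = 0.156.

0.16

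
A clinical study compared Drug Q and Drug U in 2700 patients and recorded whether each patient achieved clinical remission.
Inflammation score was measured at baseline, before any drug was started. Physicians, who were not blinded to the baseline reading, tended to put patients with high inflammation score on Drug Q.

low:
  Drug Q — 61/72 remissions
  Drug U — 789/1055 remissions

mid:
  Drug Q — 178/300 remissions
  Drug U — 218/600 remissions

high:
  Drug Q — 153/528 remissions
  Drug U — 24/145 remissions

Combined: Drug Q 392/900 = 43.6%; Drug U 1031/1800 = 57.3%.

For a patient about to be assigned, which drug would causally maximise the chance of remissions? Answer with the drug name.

Drug Q

The stratified and pooled comparisons disagree (Drug Q wins within each inflammation score; Drug U wins overall), so the answer turns on the causal role of inflammation score.
The imbalance in inflammation score arose from how patients were allocated, not from anything the drug did; and inflammation score independently affects the outcome. The pooled gap is confounded — condition on inflammation score.
Within each level — low: 84.7% vs 74.8%; mid: 59.3% vs 36.3%; high: 29.0% vs 16.6% — Drug Q is higher every time.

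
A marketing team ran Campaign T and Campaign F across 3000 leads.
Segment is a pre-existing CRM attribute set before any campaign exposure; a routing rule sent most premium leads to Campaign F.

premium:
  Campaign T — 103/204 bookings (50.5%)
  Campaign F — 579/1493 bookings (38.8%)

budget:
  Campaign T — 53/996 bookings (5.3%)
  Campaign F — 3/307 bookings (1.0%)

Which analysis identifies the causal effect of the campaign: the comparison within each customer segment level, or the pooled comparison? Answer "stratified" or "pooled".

stratified

The imbalance in customer segment arose from how leads were allocated, not from anything the campaign did; and customer segment independently affects the outcome. The pooled gap is confounded — condition on customer segment.
Within each level — premium: 50.5% vs 38.8%; budget: 5.3% vs 1.0% — Campaign T is higher every time.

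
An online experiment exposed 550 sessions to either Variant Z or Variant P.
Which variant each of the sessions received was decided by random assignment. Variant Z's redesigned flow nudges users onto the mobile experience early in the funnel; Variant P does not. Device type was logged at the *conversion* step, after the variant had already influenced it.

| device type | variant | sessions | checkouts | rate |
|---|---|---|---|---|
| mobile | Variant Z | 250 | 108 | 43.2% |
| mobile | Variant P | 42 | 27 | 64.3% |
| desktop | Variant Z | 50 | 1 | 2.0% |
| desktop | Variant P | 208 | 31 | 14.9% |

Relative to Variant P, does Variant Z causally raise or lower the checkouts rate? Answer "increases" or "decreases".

increases

Device type is recorded after the variant and is itself shifted by it — it sits on the causal path from variant to outcome. Conditioning on a mediator would strip out part of the effect we want; the pooled comparison gives the total causal effect.
Pooled: Variant Z 36.3% vs Variant P 23.2%; Variant Z is higher overall.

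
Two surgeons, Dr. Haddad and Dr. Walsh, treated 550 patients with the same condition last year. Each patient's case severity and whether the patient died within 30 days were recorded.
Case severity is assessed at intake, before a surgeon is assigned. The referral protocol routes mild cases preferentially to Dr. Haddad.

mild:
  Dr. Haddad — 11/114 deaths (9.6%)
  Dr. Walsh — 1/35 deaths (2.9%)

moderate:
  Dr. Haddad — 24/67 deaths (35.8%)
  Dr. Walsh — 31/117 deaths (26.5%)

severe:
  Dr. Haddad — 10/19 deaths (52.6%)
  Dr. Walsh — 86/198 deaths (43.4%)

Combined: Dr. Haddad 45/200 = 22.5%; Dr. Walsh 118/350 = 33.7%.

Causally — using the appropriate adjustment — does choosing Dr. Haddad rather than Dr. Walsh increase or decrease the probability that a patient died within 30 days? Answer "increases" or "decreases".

The imbalance in case severity arose from how patients were allocated, not from anything the surgeon did; and case severity independently affects the outcome. The pooled gap is confounded — condition on case severity.
Within each level — mild: 9.6% vs 2.9%; moderate: 35.8% vs 26.5%; severe: 52.6% vs 43.4% — Dr. Walsh is lower every time.

increases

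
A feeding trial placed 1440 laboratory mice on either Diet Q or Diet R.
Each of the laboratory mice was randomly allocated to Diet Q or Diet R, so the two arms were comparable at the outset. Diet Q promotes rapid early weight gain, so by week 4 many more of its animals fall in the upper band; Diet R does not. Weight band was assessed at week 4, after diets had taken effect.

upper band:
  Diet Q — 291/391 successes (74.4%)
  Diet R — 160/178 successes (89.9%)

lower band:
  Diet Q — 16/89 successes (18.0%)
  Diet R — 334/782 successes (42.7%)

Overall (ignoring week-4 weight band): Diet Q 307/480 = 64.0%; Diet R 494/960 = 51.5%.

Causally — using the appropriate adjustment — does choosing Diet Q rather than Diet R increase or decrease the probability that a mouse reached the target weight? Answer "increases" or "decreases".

increases

Stratifying would compare diets among laboratory mice the diets themselves sorted into week-4 weight band groups — a form of selection on an intermediate. The unconditioned pooled rates give the total causal effect.
Pooled: Diet Q 64.0% vs Diet R 51.5%; Diet Q is higher overall.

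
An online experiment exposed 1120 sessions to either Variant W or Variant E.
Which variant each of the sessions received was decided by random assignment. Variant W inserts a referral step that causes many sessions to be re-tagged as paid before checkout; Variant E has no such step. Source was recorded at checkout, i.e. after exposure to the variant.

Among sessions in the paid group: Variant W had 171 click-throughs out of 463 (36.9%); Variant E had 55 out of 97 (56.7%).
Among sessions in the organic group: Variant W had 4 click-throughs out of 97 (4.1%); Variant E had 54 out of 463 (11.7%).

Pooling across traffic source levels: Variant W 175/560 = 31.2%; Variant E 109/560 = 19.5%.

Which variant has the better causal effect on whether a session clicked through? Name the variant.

The stratified and pooled comparisons disagree (Variant E wins within each traffic source; Variant W wins overall), so the answer turns on the causal role of traffic source.
Stratifying would compare variants among sessions the variants themselves sorted into traffic source groups — a form of selection on an intermediate. The unconditioned pooled rates give the total causal effect.
Pooled: Variant W 31.2% vs Variant E 19.5%; Variant W is higher overall.

Variant W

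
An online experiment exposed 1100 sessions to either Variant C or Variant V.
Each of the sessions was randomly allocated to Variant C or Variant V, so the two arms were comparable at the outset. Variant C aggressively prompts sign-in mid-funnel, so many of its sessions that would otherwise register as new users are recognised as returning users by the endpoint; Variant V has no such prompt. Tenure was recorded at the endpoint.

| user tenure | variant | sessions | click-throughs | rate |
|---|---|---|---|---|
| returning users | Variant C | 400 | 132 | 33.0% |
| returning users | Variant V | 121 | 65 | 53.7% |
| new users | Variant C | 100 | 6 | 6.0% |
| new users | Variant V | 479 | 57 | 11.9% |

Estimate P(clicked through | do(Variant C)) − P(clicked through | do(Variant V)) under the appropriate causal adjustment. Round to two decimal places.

+0.07

User tenure is downstream of the variant. One should not condition on a consequence of treatment, so the overall rates are the right comparison.
The causal difference is the pooled difference: 0.276 − 0.203 = +0.073.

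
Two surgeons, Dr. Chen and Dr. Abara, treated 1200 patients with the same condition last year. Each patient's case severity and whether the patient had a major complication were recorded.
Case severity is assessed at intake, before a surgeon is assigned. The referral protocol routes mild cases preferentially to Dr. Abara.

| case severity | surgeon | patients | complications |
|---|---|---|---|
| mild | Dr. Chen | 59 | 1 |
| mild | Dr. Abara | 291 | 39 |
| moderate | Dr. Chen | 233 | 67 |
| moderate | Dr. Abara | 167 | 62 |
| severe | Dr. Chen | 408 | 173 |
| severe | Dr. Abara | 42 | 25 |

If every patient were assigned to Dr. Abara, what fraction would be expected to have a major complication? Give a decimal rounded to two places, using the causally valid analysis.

0.39

The stratified and pooled comparisons disagree (Dr. Chen wins within each case severity; Dr. Abara wins overall), so the answer turns on the causal role of case severity.
Nothing the surgeon does changes case severity; the imbalance is an allocation artefact. With case severity also predicting the outcome, the pooled figure is confounded, and the within-stratum comparison is the causal one.
Standardising Dr. Abara to the population case severity mix: 0.292·39/291 + 0.333·62/167 + 0.375·25/42 = 0.386.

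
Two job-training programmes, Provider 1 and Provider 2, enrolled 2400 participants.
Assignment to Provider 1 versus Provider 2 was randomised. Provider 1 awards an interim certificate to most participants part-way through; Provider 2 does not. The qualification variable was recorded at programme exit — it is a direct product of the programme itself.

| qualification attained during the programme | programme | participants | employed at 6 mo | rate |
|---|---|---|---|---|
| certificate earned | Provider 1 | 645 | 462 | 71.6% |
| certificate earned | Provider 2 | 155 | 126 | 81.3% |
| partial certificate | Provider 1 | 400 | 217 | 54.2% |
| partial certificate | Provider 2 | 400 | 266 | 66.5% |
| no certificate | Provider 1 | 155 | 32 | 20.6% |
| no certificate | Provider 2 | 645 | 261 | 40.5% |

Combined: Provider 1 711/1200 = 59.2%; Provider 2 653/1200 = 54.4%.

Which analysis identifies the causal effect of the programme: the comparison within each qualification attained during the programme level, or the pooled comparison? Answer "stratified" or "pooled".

pooled

The qualification attained during the programme-specific comparison favours Provider 2 throughout, but the pooled figures favour Provider 1. The question is whether to condition on qualification attained during the programme.
Qualification attained during the programme here is a post-treatment variable shaped by the programme; conditioning on it would introduce bias rather than remove it. The overall comparison is the causal one.
Pooled: Provider 1 59.2% vs Provider 2 54.4%; Provider 1 is higher overall.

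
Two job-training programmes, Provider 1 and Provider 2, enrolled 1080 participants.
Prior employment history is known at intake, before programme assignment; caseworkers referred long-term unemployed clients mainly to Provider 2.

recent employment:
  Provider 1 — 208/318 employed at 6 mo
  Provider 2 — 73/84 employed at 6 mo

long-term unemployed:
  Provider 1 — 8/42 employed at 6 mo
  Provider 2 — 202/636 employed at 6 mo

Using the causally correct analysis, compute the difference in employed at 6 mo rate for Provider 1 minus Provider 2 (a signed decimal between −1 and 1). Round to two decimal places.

-0.16

Prior employment history satisfies the back-door criterion: it is not a descendant of the programme, and it blocks the spurious path from programme to outcome. Adjusting for it (i.e., using the within-prior employment history rates) gives the causal effect.
Adjusting over the population distribution of prior employment history: 0.372·(0.654−0.869) + 0.628·(0.190−0.318) = -0.160.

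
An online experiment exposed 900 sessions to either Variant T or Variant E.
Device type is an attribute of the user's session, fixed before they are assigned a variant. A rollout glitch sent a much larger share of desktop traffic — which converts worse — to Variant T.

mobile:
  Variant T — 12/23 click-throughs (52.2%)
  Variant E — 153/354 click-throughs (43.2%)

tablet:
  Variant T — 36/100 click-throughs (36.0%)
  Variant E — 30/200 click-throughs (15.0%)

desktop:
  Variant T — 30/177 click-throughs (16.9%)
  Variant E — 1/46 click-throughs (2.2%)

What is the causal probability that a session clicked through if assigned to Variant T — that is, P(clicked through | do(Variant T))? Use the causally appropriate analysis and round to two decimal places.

0.38

Device type satisfies the back-door criterion: it is not a descendant of the variant, and it blocks the spurious path from variant to outcome. Adjusting for it (i.e., using the within-device type rates) gives the causal effect.
Standardising Variant T to the population device type mix: 0.419·12/23 + 0.333·36/100 + 0.248·30/177 = 0.381.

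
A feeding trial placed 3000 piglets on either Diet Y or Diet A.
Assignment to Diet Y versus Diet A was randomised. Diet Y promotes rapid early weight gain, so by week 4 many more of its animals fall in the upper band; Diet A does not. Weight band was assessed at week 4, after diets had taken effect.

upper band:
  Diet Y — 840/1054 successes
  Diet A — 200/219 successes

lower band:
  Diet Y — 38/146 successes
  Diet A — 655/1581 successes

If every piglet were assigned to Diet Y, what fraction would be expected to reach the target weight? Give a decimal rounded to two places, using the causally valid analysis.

Stratifying would compare diets among piglets the diets themselves sorted into week-4 weight band groups — a form of selection on an intermediate. The unconditioned pooled rates give the total causal effect.
So P(outcome | do(Diet Y)) is just the pooled rate for Diet Y: 878/1200 = 0.732.

0.73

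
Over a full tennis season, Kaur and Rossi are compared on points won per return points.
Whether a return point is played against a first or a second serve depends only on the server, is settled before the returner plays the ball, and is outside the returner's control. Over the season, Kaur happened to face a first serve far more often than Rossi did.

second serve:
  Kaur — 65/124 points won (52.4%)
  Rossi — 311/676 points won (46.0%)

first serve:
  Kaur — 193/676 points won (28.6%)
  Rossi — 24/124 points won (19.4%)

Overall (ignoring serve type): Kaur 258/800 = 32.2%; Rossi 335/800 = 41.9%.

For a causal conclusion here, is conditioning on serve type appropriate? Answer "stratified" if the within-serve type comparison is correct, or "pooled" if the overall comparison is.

The imbalance in serve type arose from how return points were allocated, not from anything the player did; and serve type independently affects the outcome. The pooled gap is confounded — condition on serve type.
Within each level — second serve: 52.4% vs 46.0%; first serve: 28.6% vs 19.4% — Kaur is higher every time.

stratified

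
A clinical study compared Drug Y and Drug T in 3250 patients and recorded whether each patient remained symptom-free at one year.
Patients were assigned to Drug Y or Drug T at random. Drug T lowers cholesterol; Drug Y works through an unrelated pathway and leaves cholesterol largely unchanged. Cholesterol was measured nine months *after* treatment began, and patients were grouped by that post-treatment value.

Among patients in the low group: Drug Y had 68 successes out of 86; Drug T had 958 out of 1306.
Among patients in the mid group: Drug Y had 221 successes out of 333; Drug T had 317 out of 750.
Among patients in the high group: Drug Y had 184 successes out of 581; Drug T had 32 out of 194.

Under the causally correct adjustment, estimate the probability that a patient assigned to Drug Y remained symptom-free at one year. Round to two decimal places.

Cholesterol is recorded after the drug and is itself shifted by it — it sits on the causal path from drug to outcome. Conditioning on a mediator would strip out part of the effect we want; the pooled comparison gives the total causal effect.
So P(outcome | do(Drug Y)) is just the pooled rate for Drug Y: 473/1000 = 0.473.

0.47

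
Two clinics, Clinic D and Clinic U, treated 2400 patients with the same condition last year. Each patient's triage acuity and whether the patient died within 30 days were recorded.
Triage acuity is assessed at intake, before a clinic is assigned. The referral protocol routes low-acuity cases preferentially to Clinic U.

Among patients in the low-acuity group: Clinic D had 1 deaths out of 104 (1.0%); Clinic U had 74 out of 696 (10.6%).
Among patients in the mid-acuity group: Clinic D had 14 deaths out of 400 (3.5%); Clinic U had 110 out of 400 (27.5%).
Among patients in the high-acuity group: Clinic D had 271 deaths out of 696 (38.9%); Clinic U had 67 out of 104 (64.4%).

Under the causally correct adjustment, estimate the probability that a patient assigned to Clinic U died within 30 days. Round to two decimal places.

Clinic D is lower inside every triage acuity stratum but Clinic U is lower in aggregate. Whether to stratify depends on how triage acuity relates to the clinic.
Triage acuity differs across clinics for reasons unrelated to any effect of the clinic itself, and it separately predicts the outcome — a classic confounder. We must compare within triage acuity levels.
Standardising Clinic U to the population triage acuity mix: 0.333·74/696 + 0.333·110/400 + 0.333·67/104 = 0.342.

0.34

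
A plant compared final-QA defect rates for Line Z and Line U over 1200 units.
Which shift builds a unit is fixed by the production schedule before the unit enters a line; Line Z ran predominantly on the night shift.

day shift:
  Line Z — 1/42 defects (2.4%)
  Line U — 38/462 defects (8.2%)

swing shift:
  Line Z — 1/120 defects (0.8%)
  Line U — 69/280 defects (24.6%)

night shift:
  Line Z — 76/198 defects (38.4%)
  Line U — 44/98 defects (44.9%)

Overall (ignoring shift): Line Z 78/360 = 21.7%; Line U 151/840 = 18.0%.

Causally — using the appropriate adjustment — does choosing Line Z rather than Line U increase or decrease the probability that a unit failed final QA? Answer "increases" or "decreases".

Line Z is lower inside every shift stratum but Line U is lower in aggregate. Whether to stratify depends on how shift relates to the line.
Shift is set before the line has any effect — it is not caused by the line — and it independently drives the outcome. That makes it a confounder, so the causal comparison is within shift levels.
Within each level — day shift: 2.4% vs 8.2%; swing shift: 0.8% vs 24.6%; night shift: 38.4% vs 44.9% — Line Z is lower every time.

decreases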